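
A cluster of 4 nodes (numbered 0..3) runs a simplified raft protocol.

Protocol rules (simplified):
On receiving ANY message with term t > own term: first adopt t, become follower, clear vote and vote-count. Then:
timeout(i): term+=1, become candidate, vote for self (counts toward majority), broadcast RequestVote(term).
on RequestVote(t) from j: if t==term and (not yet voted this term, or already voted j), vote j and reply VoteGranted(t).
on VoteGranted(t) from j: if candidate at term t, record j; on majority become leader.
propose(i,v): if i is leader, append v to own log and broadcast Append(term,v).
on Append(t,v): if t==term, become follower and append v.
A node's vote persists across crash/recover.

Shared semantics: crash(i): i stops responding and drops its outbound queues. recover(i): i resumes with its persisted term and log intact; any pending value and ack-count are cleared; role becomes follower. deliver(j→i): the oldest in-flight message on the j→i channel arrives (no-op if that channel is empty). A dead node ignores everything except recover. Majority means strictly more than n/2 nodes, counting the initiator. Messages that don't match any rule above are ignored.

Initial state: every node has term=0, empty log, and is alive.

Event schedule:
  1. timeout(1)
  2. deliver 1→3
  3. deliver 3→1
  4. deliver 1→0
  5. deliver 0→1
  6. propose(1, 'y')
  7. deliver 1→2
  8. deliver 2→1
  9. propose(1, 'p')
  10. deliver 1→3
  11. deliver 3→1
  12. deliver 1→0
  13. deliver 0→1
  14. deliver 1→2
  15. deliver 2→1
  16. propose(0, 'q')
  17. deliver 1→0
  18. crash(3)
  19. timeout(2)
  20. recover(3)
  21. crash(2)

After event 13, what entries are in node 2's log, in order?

empty

step 1 timeout(1): 1={cand,t=1,log=-}
step 2 deliver 1→3: 3={foll,t=1,log=-}
step 3 deliver 3→1: —
step 4 deliver 1→0: 0={foll,t=1,log=-}
step 5 deliver 0→1: 1={lead,t=1,log=-}
step 6 propose(1,'y'): 1={lead,t=1,log=y}
step 7 deliver 1→2: 2={foll,t=1,log=-}
step 8 deliver 2→1: —
step 9 propose(1,'p'): 1={lead,t=1,log=y,p}
step 10 deliver 1→3: 3={foll,t=1,log=y}
step 11 deliver 3→1: —
step 12 deliver 1→0: 0={foll,t=1,log=y}
step 13 deliver 0→1: —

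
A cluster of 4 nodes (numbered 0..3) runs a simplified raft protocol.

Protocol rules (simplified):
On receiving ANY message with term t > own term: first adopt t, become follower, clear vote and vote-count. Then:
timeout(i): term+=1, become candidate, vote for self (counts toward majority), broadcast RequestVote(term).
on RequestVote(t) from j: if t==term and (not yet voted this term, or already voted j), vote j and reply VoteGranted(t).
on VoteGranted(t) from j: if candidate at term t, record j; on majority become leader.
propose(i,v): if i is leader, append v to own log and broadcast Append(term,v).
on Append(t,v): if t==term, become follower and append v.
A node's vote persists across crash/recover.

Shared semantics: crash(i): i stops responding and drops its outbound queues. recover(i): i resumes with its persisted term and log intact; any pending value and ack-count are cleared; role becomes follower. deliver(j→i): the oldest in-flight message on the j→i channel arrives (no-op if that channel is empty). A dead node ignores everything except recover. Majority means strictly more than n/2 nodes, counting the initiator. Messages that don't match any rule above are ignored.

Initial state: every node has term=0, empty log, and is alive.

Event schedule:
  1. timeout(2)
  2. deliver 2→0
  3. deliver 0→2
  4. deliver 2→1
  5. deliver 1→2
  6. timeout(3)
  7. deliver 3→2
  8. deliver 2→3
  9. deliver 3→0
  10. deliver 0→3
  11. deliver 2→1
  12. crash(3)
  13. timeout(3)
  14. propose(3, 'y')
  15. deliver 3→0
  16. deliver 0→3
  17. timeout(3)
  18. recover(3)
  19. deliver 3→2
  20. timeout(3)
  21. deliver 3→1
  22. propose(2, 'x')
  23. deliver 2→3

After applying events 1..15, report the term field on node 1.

after 1 — timeout(2): n2:cand/t1/[-]
after 2 — deliver 2→0: n0:foll/t1/[-]
after 3 — deliver 0→2: ·
after 4 — deliver 2→1: n1:foll/t1/[-]
after 5 — deliver 1→2: n2:lead/t1/[-]
after 6 — timeout(3): n3:cand/t1/[-]
after 7 — deliver 3→2: ·
after 8 — deliver 2→3: ·
after 9 — deliver 3→0: ·
after 10 — deliver 0→3: ·
after 11 — deliver 2→1: ·
after 12 — crash(3): n3:✗cand/t1/[-]
after 13 — timeout(3): ·
after 14 — propose(3,'y'): ·
after 15 — deliver 3→0: ·

1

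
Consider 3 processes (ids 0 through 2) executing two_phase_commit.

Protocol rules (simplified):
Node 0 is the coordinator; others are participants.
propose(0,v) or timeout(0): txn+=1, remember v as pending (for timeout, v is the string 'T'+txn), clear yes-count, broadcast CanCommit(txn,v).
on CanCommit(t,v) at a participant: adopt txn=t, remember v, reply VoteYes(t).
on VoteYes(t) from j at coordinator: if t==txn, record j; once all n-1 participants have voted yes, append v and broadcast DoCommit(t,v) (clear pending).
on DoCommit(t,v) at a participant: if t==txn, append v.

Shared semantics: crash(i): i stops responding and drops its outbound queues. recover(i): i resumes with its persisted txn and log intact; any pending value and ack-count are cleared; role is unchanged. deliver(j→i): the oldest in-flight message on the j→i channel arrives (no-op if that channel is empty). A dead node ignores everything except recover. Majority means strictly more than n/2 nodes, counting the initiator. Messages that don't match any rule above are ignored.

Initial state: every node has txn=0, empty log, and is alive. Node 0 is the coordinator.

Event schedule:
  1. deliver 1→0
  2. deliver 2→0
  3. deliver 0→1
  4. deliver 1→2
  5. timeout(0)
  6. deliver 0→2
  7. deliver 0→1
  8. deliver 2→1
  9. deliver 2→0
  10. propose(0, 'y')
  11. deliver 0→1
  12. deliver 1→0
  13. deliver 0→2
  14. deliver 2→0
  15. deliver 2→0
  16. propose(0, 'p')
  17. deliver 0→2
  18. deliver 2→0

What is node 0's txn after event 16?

3

[1] deliver 1→0 → ∅
[2] deliver 2→0 → ∅
[3] deliver 0→1 → ∅
[4] deliver 1→2 → ∅
[5] timeout(0) → N0(coor t1 [-])
[6] deliver 0→2 → N2(part t1 [-])
[7] deliver 0→1 → N1(part t1 [-])
[8] deliver 2→1 → ∅
[9] deliver 2→0 → ∅
[10] propose(0,'y') → N0(coor t2 [-])
[11] deliver 0→1 → N1(part t2 [-])
[12] deliver 1→0 → ∅
[13] deliver 0→2 → N2(part t2 [-])
[14] deliver 2→0 → ∅
[15] deliver 2→0 → ∅
[16] propose(0,'p') → N0(coor t3 [-])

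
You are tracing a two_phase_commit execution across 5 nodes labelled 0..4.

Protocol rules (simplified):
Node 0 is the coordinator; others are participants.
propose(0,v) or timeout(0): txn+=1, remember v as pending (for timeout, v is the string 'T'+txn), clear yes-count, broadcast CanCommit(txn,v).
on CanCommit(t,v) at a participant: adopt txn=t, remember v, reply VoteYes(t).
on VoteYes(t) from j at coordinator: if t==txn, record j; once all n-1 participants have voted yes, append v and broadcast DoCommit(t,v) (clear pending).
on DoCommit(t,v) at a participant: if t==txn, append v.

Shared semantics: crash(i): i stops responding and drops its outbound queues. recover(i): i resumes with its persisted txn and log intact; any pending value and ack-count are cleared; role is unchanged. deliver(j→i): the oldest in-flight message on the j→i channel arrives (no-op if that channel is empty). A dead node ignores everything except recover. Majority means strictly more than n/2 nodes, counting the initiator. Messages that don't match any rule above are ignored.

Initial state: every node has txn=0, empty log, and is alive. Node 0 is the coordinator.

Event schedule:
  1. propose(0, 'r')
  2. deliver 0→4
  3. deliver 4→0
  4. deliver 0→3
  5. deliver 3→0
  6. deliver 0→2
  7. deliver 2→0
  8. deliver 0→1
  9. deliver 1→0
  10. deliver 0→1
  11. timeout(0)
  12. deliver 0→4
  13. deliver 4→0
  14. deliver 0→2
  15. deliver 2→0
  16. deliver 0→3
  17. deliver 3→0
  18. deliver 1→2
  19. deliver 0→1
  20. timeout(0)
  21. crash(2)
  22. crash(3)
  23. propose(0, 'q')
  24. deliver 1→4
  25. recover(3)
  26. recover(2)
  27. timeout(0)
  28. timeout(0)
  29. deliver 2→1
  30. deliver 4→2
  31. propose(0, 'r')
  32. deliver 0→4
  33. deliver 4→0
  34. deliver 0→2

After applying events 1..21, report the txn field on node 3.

1

after 1 — propose(0,'r'): n0:coor/t1/[-]
after 2 — deliver 0→4: n4:part/t1/[-]
after 3 — deliver 4→0: ·
after 4 — deliver 0→3: n3:part/t1/[-]
after 5 — deliver 3→0: ·
after 6 — deliver 0→2: n2:part/t1/[-]
after 7 — deliver 2→0: ·
after 8 — deliver 0→1: n1:part/t1/[-]
after 9 — deliver 1→0: n0:coor/t1/[r]
after 10 — deliver 0→1: n1:part/t1/[r]
after 11 — timeout(0): n0:coor/t2/[r]
after 12 — deliver 0→4: n4:part/t1/[r]
after 13 — deliver 4→0: ·
after 14 — deliver 0→2: n2:part/t1/[r]
after 15 — deliver 2→0: ·
after 16 — deliver 0→3: n3:part/t1/[r]
after 17 — deliver 3→0: ·
after 18 — deliver 1→2: ·
after 19 — deliver 0→1: n1:part/t2/[r]
after 20 — timeout(0): n0:coor/t3/[r]
after 21 — crash(2): n2:✗part/t1/[r]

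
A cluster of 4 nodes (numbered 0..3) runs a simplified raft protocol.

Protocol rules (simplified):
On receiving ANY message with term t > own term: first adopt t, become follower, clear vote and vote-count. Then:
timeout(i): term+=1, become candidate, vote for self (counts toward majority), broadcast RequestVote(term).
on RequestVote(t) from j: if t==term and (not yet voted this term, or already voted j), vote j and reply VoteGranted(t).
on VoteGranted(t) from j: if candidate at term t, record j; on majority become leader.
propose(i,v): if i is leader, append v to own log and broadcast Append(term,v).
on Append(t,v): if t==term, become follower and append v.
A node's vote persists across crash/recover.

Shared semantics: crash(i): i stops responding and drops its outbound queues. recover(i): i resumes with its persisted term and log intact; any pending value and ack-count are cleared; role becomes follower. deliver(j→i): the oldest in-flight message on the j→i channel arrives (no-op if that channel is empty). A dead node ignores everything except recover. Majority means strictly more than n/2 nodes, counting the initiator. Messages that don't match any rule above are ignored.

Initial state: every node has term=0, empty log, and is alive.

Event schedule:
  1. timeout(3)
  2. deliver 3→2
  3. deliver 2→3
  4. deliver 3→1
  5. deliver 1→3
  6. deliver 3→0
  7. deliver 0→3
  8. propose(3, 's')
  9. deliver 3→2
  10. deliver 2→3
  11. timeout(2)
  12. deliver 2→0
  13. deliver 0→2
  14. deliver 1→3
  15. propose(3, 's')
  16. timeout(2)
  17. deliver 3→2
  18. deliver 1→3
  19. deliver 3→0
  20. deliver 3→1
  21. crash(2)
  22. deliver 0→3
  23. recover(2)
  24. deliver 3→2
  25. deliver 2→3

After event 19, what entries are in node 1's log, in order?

empty

after 1 — timeout(3): n3:cand/t1/[-]
after 2 — deliver 3→2: n2:foll/t1/[-]
after 3 — deliver 2→3: ·
after 4 — deliver 3→1: n1:foll/t1/[-]
after 5 — deliver 1→3: n3:lead/t1/[-]
after 6 — deliver 3→0: n0:foll/t1/[-]
after 7 — deliver 0→3: ·
after 8 — propose(3,'s'): n3:lead/t1/[s]
after 9 — deliver 3→2: n2:foll/t1/[s]
after 10 — deliver 2→3: ·
after 11 — timeout(2): n2:cand/t2/[s]
after 12 — deliver 2→0: n0:foll/t2/[-]
after 13 — deliver 0→2: ·
after 14 — deliver 1→3: ·
after 15 — propose(3,'s'): n3:lead/t1/[s,s]
after 16 — timeout(2): n2:cand/t3/[s]
after 17 — deliver 3→2: ·
after 18 — deliver 1→3: ·
after 19 — deliver 3→0: ·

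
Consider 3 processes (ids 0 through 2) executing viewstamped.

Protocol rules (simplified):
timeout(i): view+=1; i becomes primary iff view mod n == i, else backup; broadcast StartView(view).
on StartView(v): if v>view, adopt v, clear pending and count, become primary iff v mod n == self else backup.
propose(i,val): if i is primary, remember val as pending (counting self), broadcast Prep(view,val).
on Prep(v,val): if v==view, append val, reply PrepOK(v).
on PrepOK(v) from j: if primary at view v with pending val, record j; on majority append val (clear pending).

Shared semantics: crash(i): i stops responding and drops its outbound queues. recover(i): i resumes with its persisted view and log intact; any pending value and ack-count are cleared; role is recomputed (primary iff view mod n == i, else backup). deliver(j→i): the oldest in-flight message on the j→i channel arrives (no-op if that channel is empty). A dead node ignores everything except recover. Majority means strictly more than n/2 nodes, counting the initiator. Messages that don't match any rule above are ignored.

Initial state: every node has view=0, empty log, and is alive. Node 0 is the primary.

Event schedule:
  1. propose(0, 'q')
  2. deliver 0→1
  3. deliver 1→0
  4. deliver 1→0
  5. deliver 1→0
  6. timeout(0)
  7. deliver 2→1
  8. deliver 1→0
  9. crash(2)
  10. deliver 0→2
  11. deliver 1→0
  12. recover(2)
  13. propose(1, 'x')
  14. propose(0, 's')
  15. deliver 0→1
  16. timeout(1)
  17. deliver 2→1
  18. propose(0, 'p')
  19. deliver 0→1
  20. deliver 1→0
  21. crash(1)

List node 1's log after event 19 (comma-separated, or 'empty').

q

step 1 propose(0,'q'): —
step 2 deliver 0→1: 1={back,v=0,log=q}
step 3 deliver 1→0: 0={prim,v=0,log=q}
step 4 deliver 1→0: —
step 5 deliver 1→0: —
step 6 timeout(0): 0={back,v=1,log=q}
step 7 deliver 2→1: —
step 8 deliver 1→0: —
step 9 crash(2): 2={✗back,v=0,log=-}
step 10 deliver 0→2: —
step 11 deliver 1→0: —
step 12 recover(2): 2={back,v=0,log=-}
step 13 propose(1,'x'): —
step 14 propose(0,'s'): —
step 15 deliver 0→1: 1={prim,v=1,log=q}
step 16 timeout(1): 1={back,v=2,log=q}
step 17 deliver 2→1: —
step 18 propose(0,'p'): —
step 19 deliver 0→1: —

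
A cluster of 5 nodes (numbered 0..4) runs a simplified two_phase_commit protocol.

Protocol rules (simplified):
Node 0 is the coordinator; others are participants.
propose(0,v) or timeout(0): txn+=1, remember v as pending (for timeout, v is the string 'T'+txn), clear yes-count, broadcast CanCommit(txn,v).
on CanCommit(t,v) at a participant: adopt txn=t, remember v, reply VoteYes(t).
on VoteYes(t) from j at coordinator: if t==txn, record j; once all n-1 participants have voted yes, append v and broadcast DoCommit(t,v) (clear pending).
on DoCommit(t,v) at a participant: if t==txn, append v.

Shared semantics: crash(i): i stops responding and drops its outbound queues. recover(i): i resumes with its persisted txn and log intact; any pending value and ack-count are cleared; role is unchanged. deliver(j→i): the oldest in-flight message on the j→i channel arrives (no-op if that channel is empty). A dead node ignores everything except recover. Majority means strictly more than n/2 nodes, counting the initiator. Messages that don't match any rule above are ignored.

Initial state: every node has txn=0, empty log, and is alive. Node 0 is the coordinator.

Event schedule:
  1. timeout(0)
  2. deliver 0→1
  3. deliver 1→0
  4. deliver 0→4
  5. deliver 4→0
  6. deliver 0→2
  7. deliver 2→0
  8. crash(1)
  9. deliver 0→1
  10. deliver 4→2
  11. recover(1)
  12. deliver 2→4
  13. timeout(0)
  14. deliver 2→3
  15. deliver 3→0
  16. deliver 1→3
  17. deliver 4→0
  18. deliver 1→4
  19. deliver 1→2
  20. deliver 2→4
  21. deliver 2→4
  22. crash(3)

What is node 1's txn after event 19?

1

e1 timeout(0): 0[coor,t=1,-]
e2 deliver 0→1: 1[part,t=1,-]
e3 deliver 1→0: ·
e4 deliver 0→4: 4[part,t=1,-]
e5 deliver 4→0: ·
e6 deliver 0→2: 2[part,t=1,-]
e7 deliver 2→0: ·
e8 crash(1): 1[✗part,t=1,-]
e9 deliver 0→1: ·
e10 deliver 4→2: ·
e11 recover(1): 1[part,t=1,-]
e12 deliver 2→4: ·
e13 timeout(0): 0[coor,t=2,-]
e14 deliver 2→3: ·
e15 deliver 3→0: ·
e16 deliver 1→3: ·
e17 deliver 4→0: ·
e18 deliver 1→4: ·
e19 deliver 1→2: ·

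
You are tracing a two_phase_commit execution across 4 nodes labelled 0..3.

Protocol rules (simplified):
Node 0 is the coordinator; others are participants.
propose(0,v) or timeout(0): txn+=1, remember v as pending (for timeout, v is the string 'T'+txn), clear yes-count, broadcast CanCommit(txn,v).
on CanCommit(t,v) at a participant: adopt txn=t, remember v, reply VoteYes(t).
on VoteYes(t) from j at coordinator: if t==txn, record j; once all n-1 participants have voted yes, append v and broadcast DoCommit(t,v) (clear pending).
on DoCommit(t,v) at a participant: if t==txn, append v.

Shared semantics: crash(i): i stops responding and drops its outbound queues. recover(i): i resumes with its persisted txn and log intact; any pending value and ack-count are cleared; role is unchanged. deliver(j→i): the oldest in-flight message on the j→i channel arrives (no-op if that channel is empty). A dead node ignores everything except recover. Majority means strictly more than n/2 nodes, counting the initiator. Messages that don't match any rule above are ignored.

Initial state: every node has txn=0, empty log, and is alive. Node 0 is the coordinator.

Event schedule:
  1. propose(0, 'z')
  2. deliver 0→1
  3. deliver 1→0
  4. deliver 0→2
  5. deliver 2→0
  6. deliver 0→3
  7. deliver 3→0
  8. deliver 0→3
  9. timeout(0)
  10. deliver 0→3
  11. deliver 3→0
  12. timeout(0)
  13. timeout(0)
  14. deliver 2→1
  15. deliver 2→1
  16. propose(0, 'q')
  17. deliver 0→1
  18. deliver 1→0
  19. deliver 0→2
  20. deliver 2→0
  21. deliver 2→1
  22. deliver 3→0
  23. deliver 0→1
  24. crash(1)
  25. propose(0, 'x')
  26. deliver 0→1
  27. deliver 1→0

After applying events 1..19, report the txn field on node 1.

1

step 1 propose(0,'z'): 0={coor,t=1,log=-}
step 2 deliver 0→1: 1={part,t=1,log=-}
step 3 deliver 1→0: —
step 4 deliver 0→2: 2={part,t=1,log=-}
step 5 deliver 2→0: —
step 6 deliver 0→3: 3={part,t=1,log=-}
step 7 deliver 3→0: 0={coor,t=1,log=z}
step 8 deliver 0→3: 3={part,t=1,log=z}
step 9 timeout(0): 0={coor,t=2,log=z}
step 10 deliver 0→3: 3={part,t=2,log=z}
step 11 deliver 3→0: —
step 12 timeout(0): 0={coor,t=3,log=z}
step 13 timeout(0): 0={coor,t=4,log=z}
step 14 deliver 2→1: —
step 15 deliver 2→1: —
step 16 propose(0,'q'): 0={coor,t=5,log=z}
step 17 deliver 0→1: 1={part,t=1,log=z}
step 18 deliver 1→0: —
step 19 deliver 0→2: 2={part,t=1,log=z}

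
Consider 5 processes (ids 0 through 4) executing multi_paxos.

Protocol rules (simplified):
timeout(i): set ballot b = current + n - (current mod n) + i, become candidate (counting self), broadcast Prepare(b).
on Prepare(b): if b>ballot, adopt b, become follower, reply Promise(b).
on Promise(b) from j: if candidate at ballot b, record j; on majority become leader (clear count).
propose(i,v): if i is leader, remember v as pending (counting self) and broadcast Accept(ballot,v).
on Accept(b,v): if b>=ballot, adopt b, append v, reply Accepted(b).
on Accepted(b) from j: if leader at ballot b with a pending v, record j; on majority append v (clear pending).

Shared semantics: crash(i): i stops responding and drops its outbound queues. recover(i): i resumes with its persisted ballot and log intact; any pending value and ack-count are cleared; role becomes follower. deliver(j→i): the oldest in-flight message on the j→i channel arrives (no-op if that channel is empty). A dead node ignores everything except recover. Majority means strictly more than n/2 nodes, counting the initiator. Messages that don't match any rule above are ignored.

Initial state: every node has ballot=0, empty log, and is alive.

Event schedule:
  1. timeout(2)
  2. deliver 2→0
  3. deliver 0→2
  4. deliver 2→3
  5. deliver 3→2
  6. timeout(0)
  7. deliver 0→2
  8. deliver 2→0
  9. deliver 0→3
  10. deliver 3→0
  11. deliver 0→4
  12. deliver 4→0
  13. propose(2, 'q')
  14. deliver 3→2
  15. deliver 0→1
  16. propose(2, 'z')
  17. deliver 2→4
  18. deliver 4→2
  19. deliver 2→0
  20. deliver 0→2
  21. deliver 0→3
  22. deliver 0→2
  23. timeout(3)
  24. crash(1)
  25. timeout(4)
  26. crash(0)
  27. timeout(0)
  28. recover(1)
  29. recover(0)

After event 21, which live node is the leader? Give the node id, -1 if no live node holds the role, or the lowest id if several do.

0

e1 timeout(2): 2[cand,b=7,-]
e2 deliver 2→0: 0[foll,b=7,-]
e3 deliver 0→2: ·
e4 deliver 2→3: 3[foll,b=7,-]
e5 deliver 3→2: 2[lead,b=7,-]
e6 timeout(0): 0[cand,b=10,-]
e7 deliver 0→2: 2[foll,b=10,-]
e8 deliver 2→0: ·
e9 deliver 0→3: 3[foll,b=10,-]
e10 deliver 3→0: 0[lead,b=10,-]
e11 deliver 0→4: 4[foll,b=10,-]
e12 deliver 4→0: ·
e13 propose(2,'q'): ·
e14 deliver 3→2: ·
e15 deliver 0→1: 1[foll,b=10,-]
e16 propose(2,'z'): ·
e17 deliver 2→4: ·
e18 deliver 4→2: ·
e19 deliver 2→0: ·
e20 deliver 0→2: ·
e21 deliver 0→3: ·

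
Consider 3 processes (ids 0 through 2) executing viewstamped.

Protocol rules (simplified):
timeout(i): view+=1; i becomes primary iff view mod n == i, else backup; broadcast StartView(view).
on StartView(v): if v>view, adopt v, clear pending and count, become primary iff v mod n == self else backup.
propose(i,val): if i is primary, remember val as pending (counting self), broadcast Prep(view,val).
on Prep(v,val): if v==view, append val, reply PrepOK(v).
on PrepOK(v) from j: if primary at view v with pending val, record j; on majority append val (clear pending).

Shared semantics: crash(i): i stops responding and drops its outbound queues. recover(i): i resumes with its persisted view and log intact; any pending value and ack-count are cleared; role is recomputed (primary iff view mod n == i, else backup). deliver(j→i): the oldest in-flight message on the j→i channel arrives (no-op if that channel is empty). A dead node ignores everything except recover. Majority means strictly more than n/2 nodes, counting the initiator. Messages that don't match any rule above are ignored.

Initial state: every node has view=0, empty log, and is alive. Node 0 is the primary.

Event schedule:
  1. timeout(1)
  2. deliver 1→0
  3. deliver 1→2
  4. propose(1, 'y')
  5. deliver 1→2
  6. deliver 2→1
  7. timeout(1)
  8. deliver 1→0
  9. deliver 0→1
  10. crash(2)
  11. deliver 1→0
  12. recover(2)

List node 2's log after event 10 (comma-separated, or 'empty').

e1 timeout(1): 1[prim,v=1,-]
e2 deliver 1→0: 0[back,v=1,-]
e3 deliver 1→2: 2[back,v=1,-]
e4 propose(1,'y'): ·
e5 deliver 1→2: 2[back,v=1,y]
e6 deliver 2→1: 1[prim,v=1,y]
e7 timeout(1): 1[back,v=2,y]
e8 deliver 1→0: 0[back,v=1,y]
e9 deliver 0→1: ·
e10 crash(2): 2[✗back,v=1,y]

y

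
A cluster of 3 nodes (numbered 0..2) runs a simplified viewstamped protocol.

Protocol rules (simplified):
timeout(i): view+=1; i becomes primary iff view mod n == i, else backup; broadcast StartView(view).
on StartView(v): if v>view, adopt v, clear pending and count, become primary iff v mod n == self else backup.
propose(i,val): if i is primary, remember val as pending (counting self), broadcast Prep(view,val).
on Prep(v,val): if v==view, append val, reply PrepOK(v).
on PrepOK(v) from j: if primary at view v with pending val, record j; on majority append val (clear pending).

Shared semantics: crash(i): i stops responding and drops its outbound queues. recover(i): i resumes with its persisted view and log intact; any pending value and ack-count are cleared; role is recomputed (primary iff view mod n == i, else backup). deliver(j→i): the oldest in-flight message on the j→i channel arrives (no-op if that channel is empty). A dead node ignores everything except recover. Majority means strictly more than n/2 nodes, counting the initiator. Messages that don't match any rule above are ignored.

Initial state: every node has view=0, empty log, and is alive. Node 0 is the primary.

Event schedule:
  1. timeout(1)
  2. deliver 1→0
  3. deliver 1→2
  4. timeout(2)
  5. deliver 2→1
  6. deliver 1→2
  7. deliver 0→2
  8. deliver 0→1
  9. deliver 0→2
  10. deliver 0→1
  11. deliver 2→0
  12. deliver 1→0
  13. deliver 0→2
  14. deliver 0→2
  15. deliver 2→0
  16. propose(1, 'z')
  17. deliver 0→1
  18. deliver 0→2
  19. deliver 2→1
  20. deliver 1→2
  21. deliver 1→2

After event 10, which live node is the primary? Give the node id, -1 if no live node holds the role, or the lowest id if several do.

2

[1] timeout(1) → N1(prim v1 [-])
[2] deliver 1→0 → N0(back v1 [-])
[3] deliver 1→2 → N2(back v1 [-])
[4] timeout(2) → N2(prim v2 [-])
[5] deliver 2→1 → N1(back v2 [-])
[6] deliver 1→2 → ∅
[7] deliver 0→2 → ∅
[8] deliver 0→1 → ∅
[9] deliver 0→2 → ∅
[10] deliver 0→1 → ∅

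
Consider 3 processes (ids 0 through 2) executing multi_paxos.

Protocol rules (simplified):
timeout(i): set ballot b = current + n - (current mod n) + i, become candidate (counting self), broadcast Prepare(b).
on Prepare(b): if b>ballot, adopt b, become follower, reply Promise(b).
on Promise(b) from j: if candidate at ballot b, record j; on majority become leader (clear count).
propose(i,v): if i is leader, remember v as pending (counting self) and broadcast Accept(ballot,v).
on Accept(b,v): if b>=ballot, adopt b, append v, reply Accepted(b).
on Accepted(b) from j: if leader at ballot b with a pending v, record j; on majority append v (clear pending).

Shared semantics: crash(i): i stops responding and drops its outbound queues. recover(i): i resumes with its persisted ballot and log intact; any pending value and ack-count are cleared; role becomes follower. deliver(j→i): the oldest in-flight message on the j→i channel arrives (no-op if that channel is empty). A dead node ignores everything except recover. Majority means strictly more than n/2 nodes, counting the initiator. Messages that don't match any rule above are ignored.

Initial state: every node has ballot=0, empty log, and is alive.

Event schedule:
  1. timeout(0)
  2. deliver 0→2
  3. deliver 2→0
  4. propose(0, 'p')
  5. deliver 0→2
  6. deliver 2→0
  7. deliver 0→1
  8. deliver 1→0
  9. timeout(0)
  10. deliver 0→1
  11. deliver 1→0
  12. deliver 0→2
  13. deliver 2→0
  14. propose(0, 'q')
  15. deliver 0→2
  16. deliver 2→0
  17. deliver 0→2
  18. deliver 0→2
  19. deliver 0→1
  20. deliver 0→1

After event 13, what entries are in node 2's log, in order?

p

step 1 timeout(0): 0={cand,b=3,log=-}
step 2 deliver 0→2: 2={foll,b=3,log=-}
step 3 deliver 2→0: 0={lead,b=3,log=-}
step 4 propose(0,'p'): —
step 5 deliver 0→2: 2={foll,b=3,log=p}
step 6 deliver 2→0: 0={lead,b=3,log=p}
step 7 deliver 0→1: 1={foll,b=3,log=-}
step 8 deliver 1→0: —
step 9 timeout(0): 0={cand,b=6,log=p}
step 10 deliver 0→1: 1={foll,b=3,log=p}
step 11 deliver 1→0: —
step 12 deliver 0→2: 2={foll,b=6,log=p}
step 13 deliver 2→0: 0={lead,b=6,log=p}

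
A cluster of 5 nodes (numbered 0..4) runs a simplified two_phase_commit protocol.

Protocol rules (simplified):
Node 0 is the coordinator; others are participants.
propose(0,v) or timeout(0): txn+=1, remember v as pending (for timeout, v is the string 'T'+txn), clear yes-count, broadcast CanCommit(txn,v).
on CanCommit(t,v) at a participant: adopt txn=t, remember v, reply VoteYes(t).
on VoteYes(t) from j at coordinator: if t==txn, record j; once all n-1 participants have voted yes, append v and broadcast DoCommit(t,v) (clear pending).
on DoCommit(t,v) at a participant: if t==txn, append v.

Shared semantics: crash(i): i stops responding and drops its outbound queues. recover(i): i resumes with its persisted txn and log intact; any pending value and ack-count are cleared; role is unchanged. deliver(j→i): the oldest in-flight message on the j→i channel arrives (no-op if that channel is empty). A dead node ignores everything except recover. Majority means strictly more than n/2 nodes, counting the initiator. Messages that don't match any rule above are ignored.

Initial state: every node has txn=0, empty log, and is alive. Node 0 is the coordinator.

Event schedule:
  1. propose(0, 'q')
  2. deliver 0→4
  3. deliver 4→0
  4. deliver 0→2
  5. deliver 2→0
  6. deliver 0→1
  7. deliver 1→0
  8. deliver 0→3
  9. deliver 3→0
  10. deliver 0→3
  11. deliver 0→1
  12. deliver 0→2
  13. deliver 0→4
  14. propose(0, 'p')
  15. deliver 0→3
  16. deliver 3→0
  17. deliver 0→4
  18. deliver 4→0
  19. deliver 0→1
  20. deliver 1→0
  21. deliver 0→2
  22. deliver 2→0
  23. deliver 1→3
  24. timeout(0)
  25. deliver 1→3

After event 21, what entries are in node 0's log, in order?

[1] propose(0,'q') → N0(coor t1 [-])
[2] deliver 0→4 → N4(part t1 [-])
[3] deliver 4→0 → ∅
[4] deliver 0→2 → N2(part t1 [-])
[5] deliver 2→0 → ∅
[6] deliver 0→1 → N1(part t1 [-])
[7] deliver 1→0 → ∅
[8] deliver 0→3 → N3(part t1 [-])
[9] deliver 3→0 → N0(coor t1 [q])
[10] deliver 0→3 → N3(part t1 [q])
[11] deliver 0→1 → N1(part t1 [q])
[12] deliver 0→2 → N2(part t1 [q])
[13] deliver 0→4 → N4(part t1 [q])
[14] propose(0,'p') → N0(coor t2 [q])
[15] deliver 0→3 → N3(part t2 [q])
[16] deliver 3→0 → ∅
[17] deliver 0→4 → N4(part t2 [q])
[18] deliver 4→0 → ∅
[19] deliver 0→1 → N1(part t2 [q])
[20] deliver 1→0 → ∅
[21] deliver 0→2 → N2(part t2 [q])

q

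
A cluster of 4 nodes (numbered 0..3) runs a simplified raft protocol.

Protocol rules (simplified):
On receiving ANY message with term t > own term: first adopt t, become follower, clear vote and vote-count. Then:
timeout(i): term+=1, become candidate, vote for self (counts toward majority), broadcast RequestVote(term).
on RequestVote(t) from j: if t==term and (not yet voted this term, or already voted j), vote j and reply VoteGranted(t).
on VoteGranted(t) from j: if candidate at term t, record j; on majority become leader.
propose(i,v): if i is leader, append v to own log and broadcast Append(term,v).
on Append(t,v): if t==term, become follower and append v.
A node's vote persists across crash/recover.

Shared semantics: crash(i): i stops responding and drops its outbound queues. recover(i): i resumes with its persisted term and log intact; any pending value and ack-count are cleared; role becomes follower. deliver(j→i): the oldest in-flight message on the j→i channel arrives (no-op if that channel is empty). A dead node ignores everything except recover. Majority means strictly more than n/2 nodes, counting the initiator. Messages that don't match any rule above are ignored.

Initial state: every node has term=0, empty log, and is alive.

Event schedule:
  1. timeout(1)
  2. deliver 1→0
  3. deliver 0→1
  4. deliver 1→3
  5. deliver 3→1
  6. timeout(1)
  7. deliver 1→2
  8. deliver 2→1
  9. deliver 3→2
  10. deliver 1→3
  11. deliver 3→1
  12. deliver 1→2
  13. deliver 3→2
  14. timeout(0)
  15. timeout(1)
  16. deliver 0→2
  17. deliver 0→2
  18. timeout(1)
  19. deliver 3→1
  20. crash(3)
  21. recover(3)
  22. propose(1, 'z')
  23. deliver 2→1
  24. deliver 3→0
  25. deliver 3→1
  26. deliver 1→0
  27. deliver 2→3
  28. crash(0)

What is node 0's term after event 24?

step 1 timeout(1): 1={cand,t=1,log=-}
step 2 deliver 1→0: 0={foll,t=1,log=-}
step 3 deliver 0→1: —
step 4 deliver 1→3: 3={foll,t=1,log=-}
step 5 deliver 3→1: 1={lead,t=1,log=-}
step 6 timeout(1): 1={cand,t=2,log=-}
step 7 deliver 1→2: 2={foll,t=1,log=-}
step 8 deliver 2→1: —
step 9 deliver 3→2: —
step 10 deliver 1→3: 3={foll,t=2,log=-}
step 11 deliver 3→1: —
step 12 deliver 1→2: 2={foll,t=2,log=-}
step 13 deliver 3→2: —
step 14 timeout(0): 0={cand,t=2,log=-}
step 15 timeout(1): 1={cand,t=3,log=-}
step 16 deliver 0→2: —
step 17 deliver 0→2: —
step 18 timeout(1): 1={cand,t=4,log=-}
step 19 deliver 3→1: —
step 20 crash(3): 3={✗foll,t=2,log=-}
step 21 recover(3): 3={foll,t=2,log=-}
step 22 propose(1,'z'): —
step 23 deliver 2→1: —
step 24 deliver 3→0: —

2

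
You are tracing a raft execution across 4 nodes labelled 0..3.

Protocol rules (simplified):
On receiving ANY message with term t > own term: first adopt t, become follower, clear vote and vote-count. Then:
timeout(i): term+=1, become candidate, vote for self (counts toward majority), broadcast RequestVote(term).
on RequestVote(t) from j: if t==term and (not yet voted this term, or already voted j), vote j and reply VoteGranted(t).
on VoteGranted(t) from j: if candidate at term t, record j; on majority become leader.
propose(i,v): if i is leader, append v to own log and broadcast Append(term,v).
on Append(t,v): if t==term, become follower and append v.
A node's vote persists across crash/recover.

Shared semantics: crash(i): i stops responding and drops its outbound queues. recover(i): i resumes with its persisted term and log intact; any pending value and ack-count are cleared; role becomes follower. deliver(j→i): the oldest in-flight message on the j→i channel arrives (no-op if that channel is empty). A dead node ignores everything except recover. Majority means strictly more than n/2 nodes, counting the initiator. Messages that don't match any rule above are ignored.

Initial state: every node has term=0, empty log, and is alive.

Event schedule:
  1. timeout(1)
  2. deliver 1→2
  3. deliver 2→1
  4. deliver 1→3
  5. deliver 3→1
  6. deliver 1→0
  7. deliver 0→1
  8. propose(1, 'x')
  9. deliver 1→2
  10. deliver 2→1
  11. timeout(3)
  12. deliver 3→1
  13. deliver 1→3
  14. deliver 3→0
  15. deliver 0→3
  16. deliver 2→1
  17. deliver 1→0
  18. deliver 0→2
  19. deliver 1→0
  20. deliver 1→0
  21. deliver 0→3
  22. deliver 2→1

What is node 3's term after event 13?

2

1. timeout(1):  <1:cand t1 ->
2. deliver 1→2:  <2:foll t1 ->
3. deliver 2→1:  nop
4. deliver 1→3:  <3:foll t1 ->
5. deliver 3→1:  <1:lead t1 ->
6. deliver 1→0:  <0:foll t1 ->
7. deliver 0→1:  nop
8. propose(1,'x'):  <1:lead t1 x>
9. deliver 1→2:  <2:foll t1 x>
10. deliver 2→1:  nop
11. timeout(3):  <3:cand t2 ->
12. deliver 3→1:  <1:foll t2 x>
13. deliver 1→3:  nop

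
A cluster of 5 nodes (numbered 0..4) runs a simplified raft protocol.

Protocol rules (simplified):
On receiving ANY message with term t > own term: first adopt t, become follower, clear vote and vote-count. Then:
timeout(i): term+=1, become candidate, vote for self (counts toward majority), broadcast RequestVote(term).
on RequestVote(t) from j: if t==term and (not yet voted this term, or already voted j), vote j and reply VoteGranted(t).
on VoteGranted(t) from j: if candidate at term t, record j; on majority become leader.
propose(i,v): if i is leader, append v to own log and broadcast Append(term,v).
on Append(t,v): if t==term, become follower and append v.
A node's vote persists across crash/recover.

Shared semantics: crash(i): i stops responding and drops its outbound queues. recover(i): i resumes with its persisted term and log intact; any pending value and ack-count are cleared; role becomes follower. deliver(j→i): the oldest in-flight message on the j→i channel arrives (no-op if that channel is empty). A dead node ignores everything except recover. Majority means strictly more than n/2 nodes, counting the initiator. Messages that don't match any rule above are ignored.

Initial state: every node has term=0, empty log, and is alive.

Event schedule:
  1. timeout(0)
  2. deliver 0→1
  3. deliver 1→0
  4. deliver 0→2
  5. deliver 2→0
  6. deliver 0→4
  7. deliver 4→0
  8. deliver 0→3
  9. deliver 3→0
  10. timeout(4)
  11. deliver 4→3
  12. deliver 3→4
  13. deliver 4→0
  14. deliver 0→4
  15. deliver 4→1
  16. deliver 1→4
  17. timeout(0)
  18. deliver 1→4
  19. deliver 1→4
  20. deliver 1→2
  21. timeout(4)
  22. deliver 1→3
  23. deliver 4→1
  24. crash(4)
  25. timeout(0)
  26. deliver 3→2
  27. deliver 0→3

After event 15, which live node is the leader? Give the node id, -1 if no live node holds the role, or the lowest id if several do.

4

e1 timeout(0): 0[cand,t=1,-]
e2 deliver 0→1: 1[foll,t=1,-]
e3 deliver 1→0: ·
e4 deliver 0→2: 2[foll,t=1,-]
e5 deliver 2→0: 0[lead,t=1,-]
e6 deliver 0→4: 4[foll,t=1,-]
e7 deliver 4→0: ·
e8 deliver 0→3: 3[foll,t=1,-]
e9 deliver 3→0: ·
e10 timeout(4): 4[cand,t=2,-]
e11 deliver 4→3: 3[foll,t=2,-]
e12 deliver 3→4: ·
e13 deliver 4→0: 0[foll,t=2,-]
e14 deliver 0→4: 4[lead,t=2,-]
e15 deliver 4→1: 1[foll,t=2,-]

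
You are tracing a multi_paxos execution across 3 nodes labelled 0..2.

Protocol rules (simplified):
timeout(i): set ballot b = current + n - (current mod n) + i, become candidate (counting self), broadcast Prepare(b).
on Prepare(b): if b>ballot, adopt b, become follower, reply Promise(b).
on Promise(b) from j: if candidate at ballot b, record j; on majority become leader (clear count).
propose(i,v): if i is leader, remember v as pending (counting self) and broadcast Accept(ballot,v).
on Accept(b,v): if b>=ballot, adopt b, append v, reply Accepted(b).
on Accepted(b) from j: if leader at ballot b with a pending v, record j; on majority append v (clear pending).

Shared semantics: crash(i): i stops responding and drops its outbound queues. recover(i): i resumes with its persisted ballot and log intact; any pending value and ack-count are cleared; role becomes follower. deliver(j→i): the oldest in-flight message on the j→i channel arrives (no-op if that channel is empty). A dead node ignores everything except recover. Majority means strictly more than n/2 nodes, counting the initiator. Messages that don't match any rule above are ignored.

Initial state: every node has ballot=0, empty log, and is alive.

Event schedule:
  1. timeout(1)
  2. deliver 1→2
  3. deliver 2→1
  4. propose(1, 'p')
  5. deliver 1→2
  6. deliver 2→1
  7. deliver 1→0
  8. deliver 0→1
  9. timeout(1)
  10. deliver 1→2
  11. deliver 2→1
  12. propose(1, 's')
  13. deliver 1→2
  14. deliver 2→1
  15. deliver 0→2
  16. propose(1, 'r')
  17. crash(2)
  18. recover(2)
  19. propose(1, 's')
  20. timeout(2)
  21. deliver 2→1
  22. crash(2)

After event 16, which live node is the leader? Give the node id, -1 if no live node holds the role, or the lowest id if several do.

[1] timeout(1) → N1(cand b4 [-])
[2] deliver 1→2 → N2(foll b4 [-])
[3] deliver 2→1 → N1(lead b4 [-])
[4] propose(1,'p') → ∅
[5] deliver 1→2 → N2(foll b4 [p])
[6] deliver 2→1 → N1(lead b4 [p])
[7] deliver 1→0 → N0(foll b4 [-])
[8] deliver 0→1 → ∅
[9] timeout(1) → N1(cand b7 [p])
[10] deliver 1→2 → N2(foll b7 [p])
[11] deliver 2→1 → N1(lead b7 [p])
[12] propose(1,'s') → ∅
[13] deliver 1→2 → N2(foll b7 [p,s])
[14] deliver 2→1 → N1(lead b7 [p,s])
[15] deliver 0→2 → ∅
[16] propose(1,'r') → ∅

1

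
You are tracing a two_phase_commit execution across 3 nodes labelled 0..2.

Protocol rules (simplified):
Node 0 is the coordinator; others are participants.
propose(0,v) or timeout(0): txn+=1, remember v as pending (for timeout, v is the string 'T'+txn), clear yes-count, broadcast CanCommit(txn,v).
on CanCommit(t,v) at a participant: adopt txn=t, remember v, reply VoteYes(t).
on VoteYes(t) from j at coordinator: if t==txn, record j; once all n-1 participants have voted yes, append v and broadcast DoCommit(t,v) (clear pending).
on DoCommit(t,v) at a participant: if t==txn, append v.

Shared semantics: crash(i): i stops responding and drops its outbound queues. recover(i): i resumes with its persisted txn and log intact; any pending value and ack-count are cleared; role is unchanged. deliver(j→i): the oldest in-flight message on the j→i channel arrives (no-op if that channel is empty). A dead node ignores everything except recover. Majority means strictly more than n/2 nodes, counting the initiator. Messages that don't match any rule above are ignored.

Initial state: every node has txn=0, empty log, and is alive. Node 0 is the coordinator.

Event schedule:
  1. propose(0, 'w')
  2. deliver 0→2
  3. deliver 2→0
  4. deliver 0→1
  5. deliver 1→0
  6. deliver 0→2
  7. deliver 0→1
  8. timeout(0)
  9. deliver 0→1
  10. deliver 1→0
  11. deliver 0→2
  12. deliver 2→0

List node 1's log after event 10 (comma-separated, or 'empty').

[1] propose(0,'w') → N0(coor t1 [-])
[2] deliver 0→2 → N2(part t1 [-])
[3] deliver 2→0 → ∅
[4] deliver 0→1 → N1(part t1 [-])
[5] deliver 1→0 → N0(coor t1 [w])
[6] deliver 0→2 → N2(part t1 [w])
[7] deliver 0→1 → N1(part t1 [w])
[8] timeout(0) → N0(coor t2 [w])
[9] deliver 0→1 → N1(part t2 [w])
[10] deliver 1→0 → ∅

w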